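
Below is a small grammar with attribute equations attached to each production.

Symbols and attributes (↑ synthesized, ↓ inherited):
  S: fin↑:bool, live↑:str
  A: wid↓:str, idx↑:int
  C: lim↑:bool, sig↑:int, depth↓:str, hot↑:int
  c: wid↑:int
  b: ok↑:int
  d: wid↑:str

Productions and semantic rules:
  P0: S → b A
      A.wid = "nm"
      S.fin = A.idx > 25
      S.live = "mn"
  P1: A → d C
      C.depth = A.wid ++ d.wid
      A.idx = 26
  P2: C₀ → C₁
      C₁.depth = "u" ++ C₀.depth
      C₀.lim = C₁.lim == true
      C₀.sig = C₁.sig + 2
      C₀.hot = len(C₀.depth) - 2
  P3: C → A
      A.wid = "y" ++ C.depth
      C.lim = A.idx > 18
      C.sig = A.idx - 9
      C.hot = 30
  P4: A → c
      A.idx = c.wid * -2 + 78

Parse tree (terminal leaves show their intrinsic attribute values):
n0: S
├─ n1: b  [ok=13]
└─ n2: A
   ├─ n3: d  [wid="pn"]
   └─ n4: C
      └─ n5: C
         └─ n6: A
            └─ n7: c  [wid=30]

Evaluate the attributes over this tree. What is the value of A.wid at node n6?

"yunmpn"

1. n1.ok = 13  [terminal]
2. n2.wid = "nm"  ["nm"]
3. n3.wid = "pn"  [terminal]
4. n4.depth = "nmpn"  [A.wid ++ d.wid]
5. n5.depth = "unmpn"  ["u" ++ C₀.depth]
6. n6.wid = "yunmpn"  ["y" ++ C.depth]
7. n7.wid = 30  [terminal]
8. n6.idx = 18  [c.wid * -2 + 78]
9. n5.lim = false  [A.idx > 18]
10. n5.sig = 9  [A.idx - 9]
11. n5.hot = 30  [30]
12. n4.lim = false  [C₁.lim == true]
13. n4.sig = 11  [C₁.sig + 2]
14. n4.hot = 2  [len(C₀.depth) - 2]
15. n2.idx = 26  [26]
16. n0.fin = true  [A.idx > 25]
17. n0.live = "mn"  ["mn"]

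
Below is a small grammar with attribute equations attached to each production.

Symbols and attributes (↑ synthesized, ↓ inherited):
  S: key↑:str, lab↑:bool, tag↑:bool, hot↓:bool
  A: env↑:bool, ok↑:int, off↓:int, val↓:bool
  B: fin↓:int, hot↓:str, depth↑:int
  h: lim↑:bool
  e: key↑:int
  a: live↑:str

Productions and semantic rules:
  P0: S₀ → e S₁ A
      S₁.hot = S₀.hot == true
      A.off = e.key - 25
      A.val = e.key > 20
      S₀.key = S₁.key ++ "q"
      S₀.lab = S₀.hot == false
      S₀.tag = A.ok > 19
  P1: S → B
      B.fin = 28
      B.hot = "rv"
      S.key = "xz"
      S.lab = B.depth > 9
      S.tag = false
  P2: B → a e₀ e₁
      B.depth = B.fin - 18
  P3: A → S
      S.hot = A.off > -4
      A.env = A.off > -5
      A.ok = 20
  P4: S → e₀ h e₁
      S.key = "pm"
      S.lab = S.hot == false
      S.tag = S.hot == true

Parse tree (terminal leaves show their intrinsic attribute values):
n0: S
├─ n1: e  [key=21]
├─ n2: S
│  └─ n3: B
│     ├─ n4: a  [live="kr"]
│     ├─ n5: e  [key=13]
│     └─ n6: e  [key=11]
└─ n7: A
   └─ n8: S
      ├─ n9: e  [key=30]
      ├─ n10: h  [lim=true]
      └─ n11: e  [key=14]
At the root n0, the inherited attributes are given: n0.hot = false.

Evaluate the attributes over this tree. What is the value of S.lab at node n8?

1. n0.hot = false  [given at root]
2. n1.key = 21  [terminal]
3. n2.hot = false  [S₀.hot == true]
4. n3.fin = 28  [28]
5. n3.hot = "rv"  ["rv"]
6. n4.live = "kr"  [terminal]
7. n5.key = 13  [terminal]
8. n6.key = 11  [terminal]
9. n3.depth = 10  [B.fin - 18]
10. n2.key = "xz"  ["xz"]
11. n2.lab = true  [B.depth > 9]
12. n2.tag = false  [false]
13. n7.off = -4  [e.key - 25]
14. n7.val = true  [e.key > 20]
15. n8.hot = false  [A.off > -4]
16. n9.key = 30  [terminal]
17. n10.lim = true  [terminal]
18. n11.key = 14  [terminal]
19. n8.key = "pm"  ["pm"]
20. n8.lab = true  [S.hot == false]
21. n8.tag = false  [S.hot == true]
22. n7.env = true  [A.off > -5]
23. n7.ok = 20  [20]
24. n0.key = "xzq"  [S₁.key ++ "q"]
25. n0.lab = true  [S₀.hot == false]
26. n0.tag = true  [A.ok > 19]

true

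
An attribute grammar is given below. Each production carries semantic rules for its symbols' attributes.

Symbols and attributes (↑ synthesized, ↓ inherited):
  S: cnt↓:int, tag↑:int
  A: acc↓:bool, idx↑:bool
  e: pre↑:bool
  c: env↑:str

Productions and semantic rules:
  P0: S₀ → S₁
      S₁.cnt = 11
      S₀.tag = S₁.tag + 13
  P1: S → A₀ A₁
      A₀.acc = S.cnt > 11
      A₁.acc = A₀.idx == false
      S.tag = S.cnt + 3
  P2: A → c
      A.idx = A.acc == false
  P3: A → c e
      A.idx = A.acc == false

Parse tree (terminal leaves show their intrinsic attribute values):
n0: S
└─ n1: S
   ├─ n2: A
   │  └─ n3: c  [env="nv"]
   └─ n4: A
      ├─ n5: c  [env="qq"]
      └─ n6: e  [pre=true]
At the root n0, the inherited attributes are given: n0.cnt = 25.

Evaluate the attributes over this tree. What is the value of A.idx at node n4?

1. n0.cnt = 25  [given at root]
2. n1.cnt = 11  [11]
3. n2.acc = false  [S.cnt > 11]
4. n3.env = "nv"  [terminal]
5. n2.idx = true  [A.acc == false]
6. n4.acc = false  [A₀.idx == false]
7. n5.env = "qq"  [terminal]
8. n6.pre = true  [terminal]
9. n4.idx = true  [A.acc == false]
10. n1.tag = 14  [S.cnt + 3]
11. n0.tag = 27  [S₁.tag + 13]

true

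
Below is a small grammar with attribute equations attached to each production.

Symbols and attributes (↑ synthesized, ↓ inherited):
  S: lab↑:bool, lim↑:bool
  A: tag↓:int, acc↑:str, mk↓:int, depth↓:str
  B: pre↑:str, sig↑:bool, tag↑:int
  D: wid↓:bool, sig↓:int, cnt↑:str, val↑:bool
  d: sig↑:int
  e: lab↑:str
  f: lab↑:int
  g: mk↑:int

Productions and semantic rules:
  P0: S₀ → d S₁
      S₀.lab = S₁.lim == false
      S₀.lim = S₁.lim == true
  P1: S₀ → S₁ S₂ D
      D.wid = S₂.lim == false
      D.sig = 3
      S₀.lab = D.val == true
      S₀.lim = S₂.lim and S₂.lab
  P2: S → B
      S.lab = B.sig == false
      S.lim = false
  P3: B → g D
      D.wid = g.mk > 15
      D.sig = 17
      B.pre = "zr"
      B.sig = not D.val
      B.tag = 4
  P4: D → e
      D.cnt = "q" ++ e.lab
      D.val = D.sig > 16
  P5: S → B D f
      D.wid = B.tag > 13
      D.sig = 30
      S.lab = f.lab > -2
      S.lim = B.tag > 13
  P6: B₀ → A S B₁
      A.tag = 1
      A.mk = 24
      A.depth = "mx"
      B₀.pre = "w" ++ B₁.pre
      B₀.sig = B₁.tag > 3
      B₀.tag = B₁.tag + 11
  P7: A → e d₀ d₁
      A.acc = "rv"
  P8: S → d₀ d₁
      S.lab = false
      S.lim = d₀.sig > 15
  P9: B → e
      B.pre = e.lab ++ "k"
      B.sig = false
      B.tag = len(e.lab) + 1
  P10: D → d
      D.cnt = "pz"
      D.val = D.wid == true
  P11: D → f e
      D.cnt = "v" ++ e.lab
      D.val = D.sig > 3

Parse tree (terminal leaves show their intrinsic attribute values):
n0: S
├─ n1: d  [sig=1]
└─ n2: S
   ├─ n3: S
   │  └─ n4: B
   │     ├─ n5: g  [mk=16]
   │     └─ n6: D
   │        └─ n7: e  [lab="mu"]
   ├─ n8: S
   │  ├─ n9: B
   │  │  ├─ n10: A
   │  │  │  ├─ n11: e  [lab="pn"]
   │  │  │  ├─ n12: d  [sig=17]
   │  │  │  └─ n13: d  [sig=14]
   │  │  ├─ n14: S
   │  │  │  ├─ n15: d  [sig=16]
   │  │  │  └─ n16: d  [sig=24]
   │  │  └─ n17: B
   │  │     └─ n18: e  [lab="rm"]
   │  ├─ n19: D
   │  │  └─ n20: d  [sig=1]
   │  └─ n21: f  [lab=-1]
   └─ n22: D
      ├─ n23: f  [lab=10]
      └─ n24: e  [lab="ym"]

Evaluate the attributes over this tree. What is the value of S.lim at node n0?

true

1. n1.sig = 1  [terminal]
2. n5.mk = 16  [terminal]
3. n6.wid = true  [g.mk > 15]
4. n6.sig = 17  [17]
5. n7.lab = "mu"  [terminal]
6. n6.cnt = "qmu"  ["q" ++ e.lab]
7. n6.val = true  [D.sig > 16]
8. n4.pre = "zr"  ["zr"]
9. n4.sig = false  [not D.val]
10. n4.tag = 4  [4]
11. n3.lab = true  [B.sig == false]
12. n3.lim = false  [false]
13. n10.tag = 1  [1]
14. n10.mk = 24  [24]
15. n10.depth = "mx"  ["mx"]
16. n11.lab = "pn"  [terminal]
17. n12.sig = 17  [terminal]
18. n13.sig = 14  [terminal]
19. n10.acc = "rv"  ["rv"]
20. n15.sig = 16  [terminal]
21. n16.sig = 24  [terminal]
22. n14.lab = false  [false]
23. n14.lim = true  [d₀.sig > 15]
24. n18.lab = "rm"  [terminal]
25. n17.pre = "rmk"  [e.lab ++ "k"]
26. n17.sig = false  [false]
27. n17.tag = 3  [len(e.lab) + 1]
28. n9.pre = "wrmk"  ["w" ++ B₁.pre]
29. n9.sig = false  [B₁.tag > 3]
30. n9.tag = 14  [B₁.tag + 11]
31. n19.wid = true  [B.tag > 13]
32. n19.sig = 30  [30]
33. n20.sig = 1  [terminal]
34. n19.cnt = "pz"  ["pz"]
35. n19.val = true  [D.wid == true]
36. n21.lab = -1  [terminal]
37. n8.lab = true  [f.lab > -2]
38. n8.lim = true  [B.tag > 13]
39. n22.wid = false  [S₂.lim == false]
40. n22.sig = 3  [3]
41. n23.lab = 10  [terminal]
42. n24.lab = "ym"  [terminal]
43. n22.cnt = "vym"  ["v" ++ e.lab]
44. n22.val = false  [D.sig > 3]
45. n2.lab = false  [D.val == true]
46. n2.lim = true  [S₂.lim and S₂.lab]
47. n0.lab = false  [S₁.lim == false]
48. n0.lim = true  [S₁.lim == true]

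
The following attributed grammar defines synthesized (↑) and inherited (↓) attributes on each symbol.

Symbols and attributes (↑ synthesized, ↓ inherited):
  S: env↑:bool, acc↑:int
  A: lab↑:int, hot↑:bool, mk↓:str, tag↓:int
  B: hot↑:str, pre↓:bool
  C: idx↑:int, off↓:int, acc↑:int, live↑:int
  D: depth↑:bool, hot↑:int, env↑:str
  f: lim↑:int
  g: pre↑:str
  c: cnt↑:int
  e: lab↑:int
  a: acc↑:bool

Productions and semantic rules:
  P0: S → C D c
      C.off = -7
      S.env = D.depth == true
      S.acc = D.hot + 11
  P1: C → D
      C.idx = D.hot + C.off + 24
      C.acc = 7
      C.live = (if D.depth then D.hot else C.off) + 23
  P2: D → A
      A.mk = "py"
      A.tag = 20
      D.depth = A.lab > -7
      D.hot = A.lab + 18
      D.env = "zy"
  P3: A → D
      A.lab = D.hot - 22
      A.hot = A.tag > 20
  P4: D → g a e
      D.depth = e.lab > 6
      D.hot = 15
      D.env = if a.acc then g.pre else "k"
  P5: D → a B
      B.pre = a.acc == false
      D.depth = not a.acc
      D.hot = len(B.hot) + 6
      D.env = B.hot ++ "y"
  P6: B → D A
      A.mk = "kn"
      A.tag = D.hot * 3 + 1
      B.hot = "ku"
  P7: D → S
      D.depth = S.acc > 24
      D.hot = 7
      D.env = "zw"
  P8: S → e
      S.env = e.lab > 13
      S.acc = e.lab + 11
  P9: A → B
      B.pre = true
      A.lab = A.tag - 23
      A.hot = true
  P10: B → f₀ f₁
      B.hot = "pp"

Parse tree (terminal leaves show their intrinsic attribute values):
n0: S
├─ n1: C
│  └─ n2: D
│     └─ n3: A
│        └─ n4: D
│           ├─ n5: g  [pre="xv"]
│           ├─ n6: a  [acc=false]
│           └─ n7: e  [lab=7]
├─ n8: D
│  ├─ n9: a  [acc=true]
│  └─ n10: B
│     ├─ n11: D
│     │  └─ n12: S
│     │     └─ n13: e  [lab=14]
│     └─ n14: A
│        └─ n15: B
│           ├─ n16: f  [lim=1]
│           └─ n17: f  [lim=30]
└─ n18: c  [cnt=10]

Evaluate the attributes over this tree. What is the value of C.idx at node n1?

28

1. n1.off = -7  [-7]
2. n3.mk = "py"  ["py"]
3. n3.tag = 20  [20]
4. n5.pre = "xv"  [terminal]
5. n6.acc = false  [terminal]
6. n7.lab = 7  [terminal]
7. n4.depth = true  [e.lab > 6]
8. n4.hot = 15  [15]
9. n4.env = "k"  [if a.acc then g.pre else "k"]
10. n3.lab = -7  [D.hot - 22]
11. n3.hot = false  [A.tag > 20]
12. n2.depth = false  [A.lab > -7]
13. n2.hot = 11  [A.lab + 18]
14. n2.env = "zy"  ["zy"]
15. n1.idx = 28  [D.hot + C.off + 24]
16. n1.acc = 7  [7]
17. n1.live = 16  [(if D.depth then D.hot else C.off) + 23]
18. n9.acc = true  [terminal]
19. n10.pre = false  [a.acc == false]
20. n13.lab = 14  [terminal]
21. n12.env = true  [e.lab > 13]
22. n12.acc = 25  [e.lab + 11]
23. n11.depth = true  [S.acc > 24]
24. n11.hot = 7  [7]
25. n11.env = "zw"  ["zw"]
26. n14.mk = "kn"  ["kn"]
27. n14.tag = 22  [D.hot * 3 + 1]
28. n15.pre = true  [true]
29. n16.lim = 1  [terminal]
30. n17.lim = 30  [terminal]
31. n15.hot = "pp"  ["pp"]
32. n14.lab = -1  [A.tag - 23]
33. n14.hot = true  [true]
34. n10.hot = "ku"  ["ku"]
35. n8.depth = false  [not a.acc]
36. n8.hot = 8  [len(B.hot) + 6]
37. n8.env = "kuy"  [B.hot ++ "y"]
38. n18.cnt = 10  [terminal]
39. n0.env = false  [D.depth == true]
40. n0.acc = 19  [D.hot + 11]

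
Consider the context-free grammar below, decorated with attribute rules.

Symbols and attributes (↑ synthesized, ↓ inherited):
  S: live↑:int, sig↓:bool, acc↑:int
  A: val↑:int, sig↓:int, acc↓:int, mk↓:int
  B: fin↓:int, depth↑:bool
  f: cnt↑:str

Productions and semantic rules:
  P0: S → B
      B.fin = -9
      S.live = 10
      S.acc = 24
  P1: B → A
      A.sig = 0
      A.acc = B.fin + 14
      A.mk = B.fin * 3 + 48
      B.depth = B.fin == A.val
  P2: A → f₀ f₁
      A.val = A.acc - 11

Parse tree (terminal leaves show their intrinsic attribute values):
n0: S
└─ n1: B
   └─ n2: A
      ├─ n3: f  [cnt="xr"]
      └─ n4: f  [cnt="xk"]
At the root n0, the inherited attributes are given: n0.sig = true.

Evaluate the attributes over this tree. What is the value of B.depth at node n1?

1. n0.sig = true  [given at root]
2. n1.fin = -9  [-9]
3. n2.sig = 0  [0]
4. n2.acc = 5  [B.fin + 14]
5. n2.mk = 21  [B.fin * 3 + 48]
6. n3.cnt = "xr"  [terminal]
7. n4.cnt = "xk"  [terminal]
8. n2.val = -6  [A.acc - 11]
9. n1.depth = false  [B.fin == A.val]
10. n0.live = 10  [10]
11. n0.acc = 24  [24]

false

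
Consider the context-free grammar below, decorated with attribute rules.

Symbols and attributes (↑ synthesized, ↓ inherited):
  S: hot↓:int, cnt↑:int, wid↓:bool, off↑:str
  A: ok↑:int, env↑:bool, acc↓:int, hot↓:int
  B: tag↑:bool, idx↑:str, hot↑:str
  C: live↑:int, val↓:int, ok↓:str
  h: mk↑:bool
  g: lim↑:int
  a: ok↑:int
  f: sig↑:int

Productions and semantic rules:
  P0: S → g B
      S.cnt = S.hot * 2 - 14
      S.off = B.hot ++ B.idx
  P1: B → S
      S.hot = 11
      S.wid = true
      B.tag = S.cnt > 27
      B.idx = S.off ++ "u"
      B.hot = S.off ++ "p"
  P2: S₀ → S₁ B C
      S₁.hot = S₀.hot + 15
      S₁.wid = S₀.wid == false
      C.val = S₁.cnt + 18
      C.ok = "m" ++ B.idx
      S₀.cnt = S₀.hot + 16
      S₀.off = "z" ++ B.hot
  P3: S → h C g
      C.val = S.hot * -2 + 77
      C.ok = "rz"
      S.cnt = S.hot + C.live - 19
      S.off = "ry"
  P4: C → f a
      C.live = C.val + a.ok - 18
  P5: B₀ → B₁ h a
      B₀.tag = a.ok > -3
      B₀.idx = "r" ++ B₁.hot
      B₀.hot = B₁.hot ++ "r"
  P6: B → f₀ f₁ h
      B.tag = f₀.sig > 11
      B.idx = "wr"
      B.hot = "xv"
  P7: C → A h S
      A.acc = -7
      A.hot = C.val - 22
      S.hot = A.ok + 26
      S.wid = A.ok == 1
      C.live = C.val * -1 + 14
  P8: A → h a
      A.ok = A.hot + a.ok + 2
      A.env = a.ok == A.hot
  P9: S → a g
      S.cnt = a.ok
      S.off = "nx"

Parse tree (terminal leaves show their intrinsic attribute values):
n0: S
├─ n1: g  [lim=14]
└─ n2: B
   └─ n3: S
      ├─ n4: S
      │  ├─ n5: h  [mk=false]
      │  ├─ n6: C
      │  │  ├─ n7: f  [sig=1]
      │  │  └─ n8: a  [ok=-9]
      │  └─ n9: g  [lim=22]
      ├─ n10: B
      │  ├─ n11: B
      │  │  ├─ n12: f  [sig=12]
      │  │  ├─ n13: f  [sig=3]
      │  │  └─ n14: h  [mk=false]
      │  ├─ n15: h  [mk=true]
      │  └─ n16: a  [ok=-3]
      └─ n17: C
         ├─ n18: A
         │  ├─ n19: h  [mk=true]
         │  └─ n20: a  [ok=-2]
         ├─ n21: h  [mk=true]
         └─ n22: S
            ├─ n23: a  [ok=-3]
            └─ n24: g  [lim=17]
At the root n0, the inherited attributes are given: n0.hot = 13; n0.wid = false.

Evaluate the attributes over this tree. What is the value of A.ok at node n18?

1

1. n0.hot = 13  [given at root]
2. n0.wid = false  [given at root]
3. n1.lim = 14  [terminal]
4. n3.hot = 11  [11]
5. n3.wid = true  [true]
6. n4.hot = 26  [S₀.hot + 15]
7. n4.wid = false  [S₀.wid == false]
8. n5.mk = false  [terminal]
9. n6.val = 25  [S.hot * -2 + 77]
10. n6.ok = "rz"  ["rz"]
11. n7.sig = 1  [terminal]
12. n8.ok = -9  [terminal]
13. n6.live = -2  [C.val + a.ok - 18]
14. n9.lim = 22  [terminal]
15. n4.cnt = 5  [S.hot + C.live - 19]
16. n4.off = "ry"  ["ry"]
17. n12.sig = 12  [terminal]
18. n13.sig = 3  [terminal]
19. n14.mk = false  [terminal]
20. n11.tag = true  [f₀.sig > 11]
21. n11.idx = "wr"  ["wr"]
22. n11.hot = "xv"  ["xv"]
23. n15.mk = true  [terminal]
24. n16.ok = -3  [terminal]
25. n10.tag = false  [a.ok > -3]
26. n10.idx = "rxv"  ["r" ++ B₁.hot]
27. n10.hot = "xvr"  [B₁.hot ++ "r"]
28. n17.val = 23  [S₁.cnt + 18]
29. n17.ok = "mrxv"  ["m" ++ B.idx]
30. n18.acc = -7  [-7]
31. n18.hot = 1  [C.val - 22]
32. n19.mk = true  [terminal]
33. n20.ok = -2  [terminal]
34. n18.ok = 1  [A.hot + a.ok + 2]
35. n18.env = false  [a.ok == A.hot]
36. n21.mk = true  [terminal]
37. n22.hot = 27  [A.ok + 26]
38. n22.wid = true  [A.ok == 1]
39. n23.ok = -3  [terminal]
40. n24.lim = 17  [terminal]
41. n22.cnt = -3  [a.ok]
42. n22.off = "nx"  ["nx"]
43. n17.live = -9  [C.val * -1 + 14]
44. n3.cnt = 27  [S₀.hot + 16]
45. n3.off = "zxvr"  ["z" ++ B.hot]
46. n2.tag = false  [S.cnt > 27]
47. n2.idx = "zxvru"  [S.off ++ "u"]
48. n2.hot = "zxvrp"  [S.off ++ "p"]
49. n0.cnt = 12  [S.hot * 2 - 14]
50. n0.off = "zxvrpzxvru"  [B.hot ++ B.idx]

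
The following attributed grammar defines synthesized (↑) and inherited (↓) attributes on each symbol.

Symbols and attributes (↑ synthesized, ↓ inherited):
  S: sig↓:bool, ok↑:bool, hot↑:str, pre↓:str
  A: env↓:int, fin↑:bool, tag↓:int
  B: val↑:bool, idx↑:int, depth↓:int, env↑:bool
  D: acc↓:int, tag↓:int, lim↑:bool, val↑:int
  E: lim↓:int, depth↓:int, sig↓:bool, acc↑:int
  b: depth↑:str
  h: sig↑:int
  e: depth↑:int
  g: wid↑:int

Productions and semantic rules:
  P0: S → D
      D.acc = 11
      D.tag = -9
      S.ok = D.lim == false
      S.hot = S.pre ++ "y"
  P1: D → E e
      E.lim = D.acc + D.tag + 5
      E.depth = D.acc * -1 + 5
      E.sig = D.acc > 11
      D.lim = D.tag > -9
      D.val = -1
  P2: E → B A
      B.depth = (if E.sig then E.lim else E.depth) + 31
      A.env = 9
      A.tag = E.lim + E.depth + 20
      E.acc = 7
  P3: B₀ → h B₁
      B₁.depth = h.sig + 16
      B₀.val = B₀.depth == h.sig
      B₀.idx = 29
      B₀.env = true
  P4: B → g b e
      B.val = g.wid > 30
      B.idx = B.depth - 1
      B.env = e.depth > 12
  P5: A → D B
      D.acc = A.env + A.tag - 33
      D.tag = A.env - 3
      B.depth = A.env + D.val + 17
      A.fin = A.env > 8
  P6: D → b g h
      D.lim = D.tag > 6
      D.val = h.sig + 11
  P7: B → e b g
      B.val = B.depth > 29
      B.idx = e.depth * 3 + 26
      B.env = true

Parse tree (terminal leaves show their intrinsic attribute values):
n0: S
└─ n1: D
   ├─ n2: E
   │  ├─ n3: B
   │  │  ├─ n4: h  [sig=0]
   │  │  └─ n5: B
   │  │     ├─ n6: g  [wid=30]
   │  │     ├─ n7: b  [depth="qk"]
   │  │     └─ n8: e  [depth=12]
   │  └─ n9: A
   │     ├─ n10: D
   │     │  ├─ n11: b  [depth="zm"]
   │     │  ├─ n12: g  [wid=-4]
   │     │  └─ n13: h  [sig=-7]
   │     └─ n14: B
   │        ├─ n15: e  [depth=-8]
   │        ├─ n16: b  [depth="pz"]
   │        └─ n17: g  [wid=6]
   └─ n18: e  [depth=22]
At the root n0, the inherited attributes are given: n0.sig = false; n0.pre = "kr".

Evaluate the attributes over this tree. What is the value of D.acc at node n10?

1. n0.sig = false  [given at root]
2. n0.pre = "kr"  [given at root]
3. n1.acc = 11  [11]
4. n1.tag = -9  [-9]
5. n2.lim = 7  [D.acc + D.tag + 5]
6. n2.depth = -6  [D.acc * -1 + 5]
7. n2.sig = false  [D.acc > 11]
8. n3.depth = 25  [(if E.sig then E.lim else E.depth) + 31]
9. n4.sig = 0  [terminal]
10. n5.depth = 16  [h.sig + 16]
11. n6.wid = 30  [terminal]
12. n7.depth = "qk"  [terminal]
13. n8.depth = 12  [terminal]
14. n5.val = false  [g.wid > 30]
15. n5.idx = 15  [B.depth - 1]
16. n5.env = false  [e.depth > 12]
17. n3.val = false  [B₀.depth == h.sig]
18. n3.idx = 29  [29]
19. n3.env = true  [true]
20. n9.env = 9  [9]
21. n9.tag = 21  [E.lim + E.depth + 20]
22. n10.acc = -3  [A.env + A.tag - 33]
23. n10.tag = 6  [A.env - 3]
24. n11.depth = "zm"  [terminal]
25. n12.wid = -4  [terminal]
26. n13.sig = -7  [terminal]
27. n10.lim = false  [D.tag > 6]
28. n10.val = 4  [h.sig + 11]
29. n14.depth = 30  [A.env + D.val + 17]
30. n15.depth = -8  [terminal]
31. n16.depth = "pz"  [terminal]
32. n17.wid = 6  [terminal]
33. n14.val = true  [B.depth > 29]
34. n14.idx = 2  [e.depth * 3 + 26]
35. n14.env = true  [true]
36. n9.fin = true  [A.env > 8]
37. n2.acc = 7  [7]
38. n18.depth = 22  [terminal]
39. n1.lim = false  [D.tag > -9]
40. n1.val = -1  [-1]
41. n0.ok = true  [D.lim == false]
42. n0.hot = "kry"  [S.pre ++ "y"]

-3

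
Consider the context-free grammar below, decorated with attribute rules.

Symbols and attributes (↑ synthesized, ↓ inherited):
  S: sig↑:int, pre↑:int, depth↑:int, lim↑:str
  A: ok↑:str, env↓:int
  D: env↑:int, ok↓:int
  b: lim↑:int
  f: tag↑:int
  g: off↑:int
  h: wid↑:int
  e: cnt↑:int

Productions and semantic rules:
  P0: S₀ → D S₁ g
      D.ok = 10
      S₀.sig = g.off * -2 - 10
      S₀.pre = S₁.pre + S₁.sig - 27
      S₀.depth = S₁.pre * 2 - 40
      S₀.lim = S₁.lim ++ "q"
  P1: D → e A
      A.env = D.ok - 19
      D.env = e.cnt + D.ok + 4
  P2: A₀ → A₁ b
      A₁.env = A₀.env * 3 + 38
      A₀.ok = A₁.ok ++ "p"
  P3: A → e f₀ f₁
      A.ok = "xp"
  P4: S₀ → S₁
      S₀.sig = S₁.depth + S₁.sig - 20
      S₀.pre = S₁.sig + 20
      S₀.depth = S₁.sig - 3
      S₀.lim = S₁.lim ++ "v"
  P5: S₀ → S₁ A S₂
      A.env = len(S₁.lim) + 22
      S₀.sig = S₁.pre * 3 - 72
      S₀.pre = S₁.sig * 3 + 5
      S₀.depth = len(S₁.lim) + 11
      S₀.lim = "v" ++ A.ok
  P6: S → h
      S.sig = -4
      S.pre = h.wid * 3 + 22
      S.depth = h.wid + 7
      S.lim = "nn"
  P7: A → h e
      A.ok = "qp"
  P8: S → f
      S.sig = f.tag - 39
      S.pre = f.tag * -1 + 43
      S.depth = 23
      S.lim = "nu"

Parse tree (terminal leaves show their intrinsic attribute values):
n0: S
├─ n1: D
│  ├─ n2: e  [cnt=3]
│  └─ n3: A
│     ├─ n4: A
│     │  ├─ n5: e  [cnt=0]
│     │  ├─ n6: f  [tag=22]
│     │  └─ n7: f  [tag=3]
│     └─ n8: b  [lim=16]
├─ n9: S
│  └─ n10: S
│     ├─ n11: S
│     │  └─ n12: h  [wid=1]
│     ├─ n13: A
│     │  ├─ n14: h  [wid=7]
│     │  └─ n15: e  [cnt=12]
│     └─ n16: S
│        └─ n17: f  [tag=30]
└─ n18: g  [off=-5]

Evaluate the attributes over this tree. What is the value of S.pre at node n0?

-8

1. n1.ok = 10  [10]
2. n2.cnt = 3  [terminal]
3. n3.env = -9  [D.ok - 19]
4. n4.env = 11  [A₀.env * 3 + 38]
5. n5.cnt = 0  [terminal]
6. n6.tag = 22  [terminal]
7. n7.tag = 3  [terminal]
8. n4.ok = "xp"  ["xp"]
9. n8.lim = 16  [terminal]
10. n3.ok = "xpp"  [A₁.ok ++ "p"]
11. n1.env = 17  [e.cnt + D.ok + 4]
12. n12.wid = 1  [terminal]
13. n11.sig = -4  [-4]
14. n11.pre = 25  [h.wid * 3 + 22]
15. n11.depth = 8  [h.wid + 7]
16. n11.lim = "nn"  ["nn"]
17. n13.env = 24  [len(S₁.lim) + 22]
18. n14.wid = 7  [terminal]
19. n15.cnt = 12  [terminal]
20. n13.ok = "qp"  ["qp"]
21. n17.tag = 30  [terminal]
22. n16.sig = -9  [f.tag - 39]
23. n16.pre = 13  [f.tag * -1 + 43]
24. n16.depth = 23  [23]
25. n16.lim = "nu"  ["nu"]
26. n10.sig = 3  [S₁.pre * 3 - 72]
27. n10.pre = -7  [S₁.sig * 3 + 5]
28. n10.depth = 13  [len(S₁.lim) + 11]
29. n10.lim = "vqp"  ["v" ++ A.ok]
30. n9.sig = -4  [S₁.depth + S₁.sig - 20]
31. n9.pre = 23  [S₁.sig + 20]
32. n9.depth = 0  [S₁.sig - 3]
33. n9.lim = "vqpv"  [S₁.lim ++ "v"]
34. n18.off = -5  [terminal]
35. n0.sig = 0  [g.off * -2 - 10]
36. n0.pre = -8  [S₁.pre + S₁.sig - 27]
37. n0.depth = 6  [S₁.pre * 2 - 40]
38. n0.lim = "vqpvq"  [S₁.lim ++ "q"]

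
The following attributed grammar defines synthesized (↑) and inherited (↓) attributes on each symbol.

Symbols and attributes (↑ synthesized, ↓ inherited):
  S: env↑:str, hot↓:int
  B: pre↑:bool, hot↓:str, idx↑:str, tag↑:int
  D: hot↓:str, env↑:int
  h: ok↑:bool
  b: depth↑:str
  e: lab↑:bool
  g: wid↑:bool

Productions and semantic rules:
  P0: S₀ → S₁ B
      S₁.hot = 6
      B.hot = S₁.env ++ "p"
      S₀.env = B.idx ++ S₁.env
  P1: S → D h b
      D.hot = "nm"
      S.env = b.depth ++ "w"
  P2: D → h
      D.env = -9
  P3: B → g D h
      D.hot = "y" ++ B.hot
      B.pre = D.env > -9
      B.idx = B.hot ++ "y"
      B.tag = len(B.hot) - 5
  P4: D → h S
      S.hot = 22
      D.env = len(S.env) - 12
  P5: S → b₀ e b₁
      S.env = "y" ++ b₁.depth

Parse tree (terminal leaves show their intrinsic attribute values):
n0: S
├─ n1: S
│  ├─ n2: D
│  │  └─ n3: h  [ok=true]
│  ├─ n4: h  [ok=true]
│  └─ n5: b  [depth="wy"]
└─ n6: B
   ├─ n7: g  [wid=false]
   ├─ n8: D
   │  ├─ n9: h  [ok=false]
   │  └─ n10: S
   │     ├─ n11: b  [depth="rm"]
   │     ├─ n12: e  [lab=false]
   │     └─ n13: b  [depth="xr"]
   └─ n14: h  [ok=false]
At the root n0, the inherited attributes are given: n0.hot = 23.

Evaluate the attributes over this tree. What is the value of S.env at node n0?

"wywpywyw"

1. n0.hot = 23  [given at root]
2. n1.hot = 6  [6]
3. n2.hot = "nm"  ["nm"]
4. n3.ok = true  [terminal]
5. n2.env = -9  [-9]
6. n4.ok = true  [terminal]
7. n5.depth = "wy"  [terminal]
8. n1.env = "wyw"  [b.depth ++ "w"]
9. n6.hot = "wywp"  [S₁.env ++ "p"]
10. n7.wid = false  [terminal]
11. n8.hot = "ywywp"  ["y" ++ B.hot]
12. n9.ok = false  [terminal]
13. n10.hot = 22  [22]
14. n11.depth = "rm"  [terminal]
15. n12.lab = false  [terminal]
16. n13.depth = "xr"  [terminal]
17. n10.env = "yxr"  ["y" ++ b₁.depth]
18. n8.env = -9  [len(S.env) - 12]
19. n14.ok = false  [terminal]
20. n6.pre = false  [D.env > -9]
21. n6.idx = "wywpy"  [B.hot ++ "y"]
22. n6.tag = -1  [len(B.hot) - 5]
23. n0.env = "wywpywyw"  [B.idx ++ S₁.env]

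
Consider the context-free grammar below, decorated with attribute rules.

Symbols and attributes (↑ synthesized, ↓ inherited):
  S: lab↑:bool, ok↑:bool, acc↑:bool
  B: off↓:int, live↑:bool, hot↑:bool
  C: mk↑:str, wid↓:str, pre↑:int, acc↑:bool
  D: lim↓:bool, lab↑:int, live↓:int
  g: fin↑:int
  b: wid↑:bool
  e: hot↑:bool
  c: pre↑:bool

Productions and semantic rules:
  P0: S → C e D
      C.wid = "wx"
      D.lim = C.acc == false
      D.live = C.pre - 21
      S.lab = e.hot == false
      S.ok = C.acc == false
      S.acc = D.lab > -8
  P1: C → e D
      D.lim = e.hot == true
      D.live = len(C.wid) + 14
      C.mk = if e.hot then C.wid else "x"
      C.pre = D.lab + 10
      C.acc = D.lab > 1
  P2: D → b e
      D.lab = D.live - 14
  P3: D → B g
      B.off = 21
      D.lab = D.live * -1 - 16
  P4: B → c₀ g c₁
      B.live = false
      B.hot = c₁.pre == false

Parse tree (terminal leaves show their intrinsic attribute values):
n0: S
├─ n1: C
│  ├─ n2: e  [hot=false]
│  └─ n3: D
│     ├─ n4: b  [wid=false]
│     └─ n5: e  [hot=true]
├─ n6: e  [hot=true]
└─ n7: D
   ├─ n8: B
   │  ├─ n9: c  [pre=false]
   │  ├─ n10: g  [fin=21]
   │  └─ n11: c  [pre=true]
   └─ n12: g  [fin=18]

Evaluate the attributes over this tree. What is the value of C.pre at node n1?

12

1. n1.wid = "wx"  ["wx"]
2. n2.hot = false  [terminal]
3. n3.lim = false  [e.hot == true]
4. n3.live = 16  [len(C.wid) + 14]
5. n4.wid = false  [terminal]
6. n5.hot = true  [terminal]
7. n3.lab = 2  [D.live - 14]
8. n1.mk = "x"  [if e.hot then C.wid else "x"]
9. n1.pre = 12  [D.lab + 10]
10. n1.acc = true  [D.lab > 1]
11. n6.hot = true  [terminal]
12. n7.lim = false  [C.acc == false]
13. n7.live = -9  [C.pre - 21]
14. n8.off = 21  [21]
15. n9.pre = false  [terminal]
16. n10.fin = 21  [terminal]
17. n11.pre = true  [terminal]
18. n8.live = false  [false]
19. n8.hot = false  [c₁.pre == false]
20. n12.fin = 18  [terminal]
21. n7.lab = -7  [D.live * -1 - 16]
22. n0.lab = false  [e.hot == false]
23. n0.ok = false  [C.acc == false]
24. n0.acc = true  [D.lab > -8]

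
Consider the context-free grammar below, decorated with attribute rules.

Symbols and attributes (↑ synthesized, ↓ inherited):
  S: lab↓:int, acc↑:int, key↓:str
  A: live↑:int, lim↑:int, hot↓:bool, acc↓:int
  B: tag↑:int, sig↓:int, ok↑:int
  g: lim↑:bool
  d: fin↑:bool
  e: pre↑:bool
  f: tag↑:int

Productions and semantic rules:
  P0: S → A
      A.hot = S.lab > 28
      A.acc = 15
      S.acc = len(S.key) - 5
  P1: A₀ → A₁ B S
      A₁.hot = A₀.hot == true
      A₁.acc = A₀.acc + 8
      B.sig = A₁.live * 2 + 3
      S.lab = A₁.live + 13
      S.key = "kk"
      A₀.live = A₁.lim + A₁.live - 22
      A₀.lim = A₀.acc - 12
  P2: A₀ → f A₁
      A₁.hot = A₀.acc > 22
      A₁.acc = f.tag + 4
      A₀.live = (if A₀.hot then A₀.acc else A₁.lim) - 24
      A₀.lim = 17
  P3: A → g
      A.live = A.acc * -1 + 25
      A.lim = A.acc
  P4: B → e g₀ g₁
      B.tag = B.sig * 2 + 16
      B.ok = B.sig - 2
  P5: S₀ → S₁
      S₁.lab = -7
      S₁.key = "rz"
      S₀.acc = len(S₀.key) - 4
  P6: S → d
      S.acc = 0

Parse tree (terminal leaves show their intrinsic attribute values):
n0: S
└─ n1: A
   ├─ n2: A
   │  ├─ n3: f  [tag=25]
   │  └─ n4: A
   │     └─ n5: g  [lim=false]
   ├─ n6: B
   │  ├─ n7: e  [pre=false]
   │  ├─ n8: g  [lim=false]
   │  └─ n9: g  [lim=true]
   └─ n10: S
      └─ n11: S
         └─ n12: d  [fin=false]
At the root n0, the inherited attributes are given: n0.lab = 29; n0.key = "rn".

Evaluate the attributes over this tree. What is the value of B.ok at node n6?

1. n0.lab = 29  [given at root]
2. n0.key = "rn"  [given at root]
3. n1.hot = true  [S.lab > 28]
4. n1.acc = 15  [15]
5. n2.hot = true  [A₀.hot == true]
6. n2.acc = 23  [A₀.acc + 8]
7. n3.tag = 25  [terminal]
8. n4.hot = true  [A₀.acc > 22]
9. n4.acc = 29  [f.tag + 4]
10. n5.lim = false  [terminal]
11. n4.live = -4  [A.acc * -1 + 25]
12. n4.lim = 29  [A.acc]
13. n2.live = -1  [(if A₀.hot then A₀.acc else A₁.lim) - 24]
14. n2.lim = 17  [17]
15. n6.sig = 1  [A₁.live * 2 + 3]
16. n7.pre = false  [terminal]
17. n8.lim = false  [terminal]
18. n9.lim = true  [terminal]
19. n6.tag = 18  [B.sig * 2 + 16]
20. n6.ok = -1  [B.sig - 2]
21. n10.lab = 12  [A₁.live + 13]
22. n10.key = "kk"  ["kk"]
23. n11.lab = -7  [-7]
24. n11.key = "rz"  ["rz"]
25. n12.fin = false  [terminal]
26. n11.acc = 0  [0]
27. n10.acc = -2  [len(S₀.key) - 4]
28. n1.live = -6  [A₁.lim + A₁.live - 22]
29. n1.lim = 3  [A₀.acc - 12]
30. n0.acc = -3  [len(S.key) - 5]

-1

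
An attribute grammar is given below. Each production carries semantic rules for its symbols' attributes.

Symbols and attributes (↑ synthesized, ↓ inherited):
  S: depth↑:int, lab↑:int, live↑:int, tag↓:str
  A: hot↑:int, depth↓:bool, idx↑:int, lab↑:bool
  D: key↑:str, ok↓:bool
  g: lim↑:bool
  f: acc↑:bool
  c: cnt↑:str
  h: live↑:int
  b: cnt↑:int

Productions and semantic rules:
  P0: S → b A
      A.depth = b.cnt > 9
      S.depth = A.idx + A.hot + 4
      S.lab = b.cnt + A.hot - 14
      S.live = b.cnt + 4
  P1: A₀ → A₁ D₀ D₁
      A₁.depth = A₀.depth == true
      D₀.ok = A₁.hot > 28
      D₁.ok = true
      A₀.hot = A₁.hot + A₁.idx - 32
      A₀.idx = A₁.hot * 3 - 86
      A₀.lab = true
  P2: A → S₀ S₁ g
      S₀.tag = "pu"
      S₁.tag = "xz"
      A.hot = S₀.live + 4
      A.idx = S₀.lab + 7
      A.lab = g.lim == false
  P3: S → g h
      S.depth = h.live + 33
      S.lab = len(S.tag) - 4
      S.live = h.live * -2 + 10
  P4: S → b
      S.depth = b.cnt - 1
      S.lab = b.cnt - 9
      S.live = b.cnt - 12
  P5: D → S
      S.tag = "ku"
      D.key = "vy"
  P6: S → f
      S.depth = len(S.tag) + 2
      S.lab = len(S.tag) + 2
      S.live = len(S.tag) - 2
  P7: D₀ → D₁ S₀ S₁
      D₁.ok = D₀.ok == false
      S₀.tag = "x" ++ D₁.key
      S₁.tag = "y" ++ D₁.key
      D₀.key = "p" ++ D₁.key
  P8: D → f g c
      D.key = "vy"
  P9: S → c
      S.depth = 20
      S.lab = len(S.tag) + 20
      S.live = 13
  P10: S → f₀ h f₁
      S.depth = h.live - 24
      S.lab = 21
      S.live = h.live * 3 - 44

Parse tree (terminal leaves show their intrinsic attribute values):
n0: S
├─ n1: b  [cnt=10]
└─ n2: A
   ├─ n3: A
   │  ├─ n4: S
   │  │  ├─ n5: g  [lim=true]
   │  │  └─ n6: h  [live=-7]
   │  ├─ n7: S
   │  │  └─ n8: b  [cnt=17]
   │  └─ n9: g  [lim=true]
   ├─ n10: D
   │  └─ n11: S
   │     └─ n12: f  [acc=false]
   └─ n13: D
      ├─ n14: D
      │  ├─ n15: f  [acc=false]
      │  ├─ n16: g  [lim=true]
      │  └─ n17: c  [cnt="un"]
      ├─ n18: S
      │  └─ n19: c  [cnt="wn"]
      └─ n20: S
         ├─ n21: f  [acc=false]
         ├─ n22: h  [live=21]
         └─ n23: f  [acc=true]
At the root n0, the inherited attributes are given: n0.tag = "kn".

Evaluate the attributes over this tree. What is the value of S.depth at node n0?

1. n0.tag = "kn"  [given at root]
2. n1.cnt = 10  [terminal]
3. n2.depth = true  [b.cnt > 9]
4. n3.depth = true  [A₀.depth == true]
5. n4.tag = "pu"  ["pu"]
6. n5.lim = true  [terminal]
7. n6.live = -7  [terminal]
8. n4.depth = 26  [h.live + 33]
9. n4.lab = -2  [len(S.tag) - 4]
10. n4.live = 24  [h.live * -2 + 10]
11. n7.tag = "xz"  ["xz"]
12. n8.cnt = 17  [terminal]
13. n7.depth = 16  [b.cnt - 1]
14. n7.lab = 8  [b.cnt - 9]
15. n7.live = 5  [b.cnt - 12]
16. n9.lim = true  [terminal]
17. n3.hot = 28  [S₀.live + 4]
18. n3.idx = 5  [S₀.lab + 7]
19. n3.lab = false  [g.lim == false]
20. n10.ok = false  [A₁.hot > 28]
21. n11.tag = "ku"  ["ku"]
22. n12.acc = false  [terminal]
23. n11.depth = 4  [len(S.tag) + 2]
24. n11.lab = 4  [len(S.tag) + 2]
25. n11.live = 0  [len(S.tag) - 2]
26. n10.key = "vy"  ["vy"]
27. n13.ok = true  [true]
28. n14.ok = false  [D₀.ok == false]
29. n15.acc = false  [terminal]
30. n16.lim = true  [terminal]
31. n17.cnt = "un"  [terminal]
32. n14.key = "vy"  ["vy"]
33. n18.tag = "xvy"  ["x" ++ D₁.key]
34. n19.cnt = "wn"  [terminal]
35. n18.depth = 20  [20]
36. n18.lab = 23  [len(S.tag) + 20]
37. n18.live = 13  [13]
38. n20.tag = "yvy"  ["y" ++ D₁.key]
39. n21.acc = false  [terminal]
40. n22.live = 21  [terminal]
41. n23.acc = true  [terminal]
42. n20.depth = -3  [h.live - 24]
43. n20.lab = 21  [21]
44. n20.live = 19  [h.live * 3 - 44]
45. n13.key = "pvy"  ["p" ++ D₁.key]
46. n2.hot = 1  [A₁.hot + A₁.idx - 32]
47. n2.idx = -2  [A₁.hot * 3 - 86]
48. n2.lab = true  [true]
49. n0.depth = 3  [A.idx + A.hot + 4]
50. n0.lab = -3  [b.cnt + A.hot - 14]
51. n0.live = 14  [b.cnt + 4]

3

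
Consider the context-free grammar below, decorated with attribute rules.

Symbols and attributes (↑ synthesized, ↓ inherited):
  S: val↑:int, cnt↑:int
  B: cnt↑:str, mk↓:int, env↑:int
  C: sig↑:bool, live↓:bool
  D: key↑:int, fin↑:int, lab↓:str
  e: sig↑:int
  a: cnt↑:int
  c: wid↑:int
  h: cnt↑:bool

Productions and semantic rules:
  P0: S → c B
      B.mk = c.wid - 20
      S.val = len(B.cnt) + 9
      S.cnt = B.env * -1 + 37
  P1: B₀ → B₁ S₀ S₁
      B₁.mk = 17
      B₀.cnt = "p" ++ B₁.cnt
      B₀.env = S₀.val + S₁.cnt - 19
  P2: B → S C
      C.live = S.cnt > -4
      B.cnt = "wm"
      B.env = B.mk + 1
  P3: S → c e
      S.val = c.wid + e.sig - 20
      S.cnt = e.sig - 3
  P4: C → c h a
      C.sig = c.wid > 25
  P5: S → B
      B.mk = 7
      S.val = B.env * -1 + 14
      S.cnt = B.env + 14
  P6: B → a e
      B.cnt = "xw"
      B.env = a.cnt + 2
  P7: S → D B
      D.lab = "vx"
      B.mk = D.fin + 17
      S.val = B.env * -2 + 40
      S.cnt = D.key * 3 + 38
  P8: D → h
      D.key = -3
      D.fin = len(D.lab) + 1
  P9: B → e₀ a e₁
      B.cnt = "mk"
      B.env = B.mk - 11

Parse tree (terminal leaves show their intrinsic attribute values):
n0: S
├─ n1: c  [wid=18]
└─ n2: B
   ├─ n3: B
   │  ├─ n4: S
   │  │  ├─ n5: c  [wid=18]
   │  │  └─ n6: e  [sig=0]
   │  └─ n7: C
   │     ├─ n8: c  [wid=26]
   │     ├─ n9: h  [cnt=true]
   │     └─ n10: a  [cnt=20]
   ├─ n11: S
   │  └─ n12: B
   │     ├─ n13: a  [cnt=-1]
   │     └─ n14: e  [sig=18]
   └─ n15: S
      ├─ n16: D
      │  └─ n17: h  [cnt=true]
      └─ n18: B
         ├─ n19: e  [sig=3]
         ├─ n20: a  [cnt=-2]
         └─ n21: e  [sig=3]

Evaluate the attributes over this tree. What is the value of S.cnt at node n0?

1. n1.wid = 18  [terminal]
2. n2.mk = -2  [c.wid - 20]
3. n3.mk = 17  [17]
4. n5.wid = 18  [terminal]
5. n6.sig = 0  [terminal]
6. n4.val = -2  [c.wid + e.sig - 20]
7. n4.cnt = -3  [e.sig - 3]
8. n7.live = true  [S.cnt > -4]
9. n8.wid = 26  [terminal]
10. n9.cnt = true  [terminal]
11. n10.cnt = 20  [terminal]
12. n7.sig = true  [c.wid > 25]
13. n3.cnt = "wm"  ["wm"]
14. n3.env = 18  [B.mk + 1]
15. n12.mk = 7  [7]
16. n13.cnt = -1  [terminal]
17. n14.sig = 18  [terminal]
18. n12.cnt = "xw"  ["xw"]
19. n12.env = 1  [a.cnt + 2]
20. n11.val = 13  [B.env * -1 + 14]
21. n11.cnt = 15  [B.env + 14]
22. n16.lab = "vx"  ["vx"]
23. n17.cnt = true  [terminal]
24. n16.key = -3  [-3]
25. n16.fin = 3  [len(D.lab) + 1]
26. n18.mk = 20  [D.fin + 17]
27. n19.sig = 3  [terminal]
28. n20.cnt = -2  [terminal]
29. n21.sig = 3  [terminal]
30. n18.cnt = "mk"  ["mk"]
31. n18.env = 9  [B.mk - 11]
32. n15.val = 22  [B.env * -2 + 40]
33. n15.cnt = 29  [D.key * 3 + 38]
34. n2.cnt = "pwm"  ["p" ++ B₁.cnt]
35. n2.env = 23  [S₀.val + S₁.cnt - 19]
36. n0.val = 12  [len(B.cnt) + 9]
37. n0.cnt = 14  [B.env * -1 + 37]

14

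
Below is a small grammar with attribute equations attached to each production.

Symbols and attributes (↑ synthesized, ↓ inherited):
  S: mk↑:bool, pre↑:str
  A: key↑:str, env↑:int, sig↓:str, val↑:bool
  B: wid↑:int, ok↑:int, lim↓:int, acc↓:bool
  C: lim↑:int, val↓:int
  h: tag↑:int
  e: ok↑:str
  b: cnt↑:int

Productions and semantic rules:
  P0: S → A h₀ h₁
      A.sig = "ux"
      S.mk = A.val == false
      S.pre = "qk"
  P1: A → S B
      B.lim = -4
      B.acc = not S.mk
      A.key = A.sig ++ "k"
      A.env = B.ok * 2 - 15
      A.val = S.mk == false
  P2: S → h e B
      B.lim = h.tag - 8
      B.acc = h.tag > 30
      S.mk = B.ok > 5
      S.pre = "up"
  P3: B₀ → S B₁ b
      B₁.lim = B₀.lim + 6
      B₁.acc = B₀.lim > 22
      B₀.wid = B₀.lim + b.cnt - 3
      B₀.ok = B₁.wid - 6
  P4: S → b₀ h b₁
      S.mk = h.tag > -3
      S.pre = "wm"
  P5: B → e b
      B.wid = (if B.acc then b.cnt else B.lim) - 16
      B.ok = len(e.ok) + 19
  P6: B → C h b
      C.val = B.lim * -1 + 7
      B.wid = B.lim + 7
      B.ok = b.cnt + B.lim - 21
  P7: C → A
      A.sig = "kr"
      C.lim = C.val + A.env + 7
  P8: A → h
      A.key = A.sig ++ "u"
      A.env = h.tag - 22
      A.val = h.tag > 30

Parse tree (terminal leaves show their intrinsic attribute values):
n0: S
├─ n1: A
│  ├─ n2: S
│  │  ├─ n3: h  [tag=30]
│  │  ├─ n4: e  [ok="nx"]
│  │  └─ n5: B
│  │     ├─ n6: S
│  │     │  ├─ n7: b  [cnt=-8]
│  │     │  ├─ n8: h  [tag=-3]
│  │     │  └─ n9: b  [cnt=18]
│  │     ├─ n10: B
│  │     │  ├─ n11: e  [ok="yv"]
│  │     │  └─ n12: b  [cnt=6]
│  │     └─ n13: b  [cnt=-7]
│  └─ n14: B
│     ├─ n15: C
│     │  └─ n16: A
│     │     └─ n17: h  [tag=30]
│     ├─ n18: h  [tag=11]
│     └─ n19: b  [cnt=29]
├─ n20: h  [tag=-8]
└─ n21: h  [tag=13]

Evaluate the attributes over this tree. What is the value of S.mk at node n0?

true

1. n1.sig = "ux"  ["ux"]
2. n3.tag = 30  [terminal]
3. n4.ok = "nx"  [terminal]
4. n5.lim = 22  [h.tag - 8]
5. n5.acc = false  [h.tag > 30]
6. n7.cnt = -8  [terminal]
7. n8.tag = -3  [terminal]
8. n9.cnt = 18  [terminal]
9. n6.mk = false  [h.tag > -3]
10. n6.pre = "wm"  ["wm"]
11. n10.lim = 28  [B₀.lim + 6]
12. n10.acc = false  [B₀.lim > 22]
13. n11.ok = "yv"  [terminal]
14. n12.cnt = 6  [terminal]
15. n10.wid = 12  [(if B.acc then b.cnt else B.lim) - 16]
16. n10.ok = 21  [len(e.ok) + 19]
17. n13.cnt = -7  [terminal]
18. n5.wid = 12  [B₀.lim + b.cnt - 3]
19. n5.ok = 6  [B₁.wid - 6]
20. n2.mk = true  [B.ok > 5]
21. n2.pre = "up"  ["up"]
22. n14.lim = -4  [-4]
23. n14.acc = false  [not S.mk]
24. n15.val = 11  [B.lim * -1 + 7]
25. n16.sig = "kr"  ["kr"]
26. n17.tag = 30  [terminal]
27. n16.key = "kru"  [A.sig ++ "u"]
28. n16.env = 8  [h.tag - 22]
29. n16.val = false  [h.tag > 30]
30. n15.lim = 26  [C.val + A.env + 7]
31. n18.tag = 11  [terminal]
32. n19.cnt = 29  [terminal]
33. n14.wid = 3  [B.lim + 7]
34. n14.ok = 4  [b.cnt + B.lim - 21]
35. n1.key = "uxk"  [A.sig ++ "k"]
36. n1.env = -7  [B.ok * 2 - 15]
37. n1.val = false  [S.mk == false]
38. n20.tag = -8  [terminal]
39. n21.tag = 13  [terminal]
40. n0.mk = true  [A.val == false]
41. n0.pre = "qk"  ["qk"]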